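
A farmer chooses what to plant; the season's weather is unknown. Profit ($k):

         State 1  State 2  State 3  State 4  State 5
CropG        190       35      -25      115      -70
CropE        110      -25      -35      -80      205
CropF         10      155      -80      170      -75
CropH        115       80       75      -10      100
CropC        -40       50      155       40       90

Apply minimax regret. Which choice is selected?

CropH

Column bests: State 1=190, State 2=155, State 3=155, State 4=170, State 5=205.
CropG regrets: 0, 120, 180, 55, 275 → max 275
CropE regrets: 80, 180, 190, 250, 0 → max 250
CropF regrets: 180, 0, 235, 0, 280 → max 280
CropH regrets: 75, 75, 80, 180, 105 → max 180
CropC regrets: 230, 105, 0, 130, 115 → max 230
Smallest max regret = 180 → CropH.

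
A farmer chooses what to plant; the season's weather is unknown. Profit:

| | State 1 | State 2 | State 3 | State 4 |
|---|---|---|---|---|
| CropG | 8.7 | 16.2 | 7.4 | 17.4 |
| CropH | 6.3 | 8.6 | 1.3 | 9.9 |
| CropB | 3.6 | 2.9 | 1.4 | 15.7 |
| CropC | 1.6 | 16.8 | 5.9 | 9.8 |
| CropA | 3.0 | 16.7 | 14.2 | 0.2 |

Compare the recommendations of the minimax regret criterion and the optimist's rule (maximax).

Column bests: State 1=8.7, State 2=16.8, State 3=14.2, State 4=17.4.
CropG regrets: 0.0, 0.6, 6.8, 0.0 → max 6.8
CropH regrets: 2.4, 8.2, 12.9, 7.5 → max 12.9
CropB regrets: 5.1, 13.9, 12.8, 1.7 → max 13.9
CropC regrets: 7.1, 0.0, 8.3, 7.6 → max 8.3
CropA regrets: 5.7, 0.1, 0.0, 17.2 → max 17.2
Smallest max regret = 6.8 → CropG.
Row maxima: CropG=17.4, CropH=9.9, CropB=15.7, CropC=16.8, CropA=16.7
Best best-case = 17.4 → CropG.

minimax regret → CropG; maximax → CropG (agree)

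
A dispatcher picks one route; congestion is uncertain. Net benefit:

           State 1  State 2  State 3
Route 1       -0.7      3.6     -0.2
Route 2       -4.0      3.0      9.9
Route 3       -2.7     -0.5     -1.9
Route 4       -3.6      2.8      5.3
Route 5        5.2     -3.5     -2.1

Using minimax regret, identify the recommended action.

Route 4

Column bests: State 1=5.2, State 2=3.6, State 3=9.9.
Route 1 regrets: 5.9, 0.0, 10.1 → max 10.1
Route 2 regrets: 9.2, 0.6, 0.0 → max 9.2
Route 3 regrets: 7.9, 4.1, 11.8 → max 11.8
Route 4 regrets: 8.8, 0.8, 4.6 → max 8.8
Route 5 regrets: 0.0, 7.1, 12.0 → max 12.0
Smallest max regret = 8.8 → Route 4.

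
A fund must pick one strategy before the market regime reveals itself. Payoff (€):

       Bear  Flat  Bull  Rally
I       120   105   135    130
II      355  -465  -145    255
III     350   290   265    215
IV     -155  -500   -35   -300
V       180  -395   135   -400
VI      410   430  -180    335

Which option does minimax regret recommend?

III

Column bests: Bear=410, Flat=430, Bull=265, Rally=335.
I regrets: 290, 325, 130, 205 → max 325
II regrets: 55, 895, 410, 80 → max 895
III regrets: 60, 140, 0, 120 → max 140
IV regrets: 565, 930, 300, 635 → max 930
V regrets: 230, 825, 130, 735 → max 825
VI regrets: 0, 0, 445, 0 → max 445
Smallest max regret = 140 → III.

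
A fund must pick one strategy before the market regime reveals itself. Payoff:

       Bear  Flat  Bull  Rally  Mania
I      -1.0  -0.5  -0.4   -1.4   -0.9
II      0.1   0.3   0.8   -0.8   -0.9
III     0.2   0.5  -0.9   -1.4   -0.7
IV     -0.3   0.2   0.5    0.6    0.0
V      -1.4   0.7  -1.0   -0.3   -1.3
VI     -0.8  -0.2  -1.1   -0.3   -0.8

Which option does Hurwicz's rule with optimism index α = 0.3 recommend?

I: 0.3·(-0.4) + 0.7·(-1.4) = -1.1
II: 0.3·0.8 + 0.7·(-0.9) = -0.39
III: 0.3·0.5 + 0.7·(-1.4) = -0.83
IV: 0.3·0.6 + 0.7·(-0.3) = -0.03
V: 0.3·0.7 + 0.7·(-1.4) = -0.77
VI: 0.3·(-0.2) + 0.7·(-1.1) = -0.83
Highest Hurwicz score = -0.03 → IV.

IV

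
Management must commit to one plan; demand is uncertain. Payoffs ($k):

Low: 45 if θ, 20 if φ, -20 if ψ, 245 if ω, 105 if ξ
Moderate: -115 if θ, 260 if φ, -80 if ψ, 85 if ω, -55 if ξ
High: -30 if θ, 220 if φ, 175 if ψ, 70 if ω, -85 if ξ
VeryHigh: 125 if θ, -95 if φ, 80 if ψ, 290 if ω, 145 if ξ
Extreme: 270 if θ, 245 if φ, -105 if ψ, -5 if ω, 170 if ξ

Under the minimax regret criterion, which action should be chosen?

Low

Column bests: θ=270, φ=260, ψ=175, ω=290, ξ=170.
Low regrets: 225, 240, 195, 45, 65 → max 240
Moderate regrets: 385, 0, 255, 205, 225 → max 385
High regrets: 300, 40, 0, 220, 255 → max 300
VeryHigh regrets: 145, 355, 95, 0, 25 → max 355
Extreme regrets: 0, 15, 280, 295, 0 → max 295
Smallest max regret = 240 → Low.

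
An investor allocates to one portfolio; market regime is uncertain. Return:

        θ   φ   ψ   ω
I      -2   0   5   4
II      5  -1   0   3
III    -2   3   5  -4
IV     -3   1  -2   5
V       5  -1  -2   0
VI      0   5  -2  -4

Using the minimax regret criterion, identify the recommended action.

II

Column bests: θ=5, φ=5, ψ=5, ω=5.
I regrets: 7, 5, 0, 1 → max 7
II regrets: 0, 6, 5, 2 → max 6
III regrets: 7, 2, 0, 9 → max 9
IV regrets: 8, 4, 7, 0 → max 8
V regrets: 0, 6, 7, 5 → max 7
VI regrets: 5, 0, 7, 9 → max 9
Smallest max regret = 6 → II.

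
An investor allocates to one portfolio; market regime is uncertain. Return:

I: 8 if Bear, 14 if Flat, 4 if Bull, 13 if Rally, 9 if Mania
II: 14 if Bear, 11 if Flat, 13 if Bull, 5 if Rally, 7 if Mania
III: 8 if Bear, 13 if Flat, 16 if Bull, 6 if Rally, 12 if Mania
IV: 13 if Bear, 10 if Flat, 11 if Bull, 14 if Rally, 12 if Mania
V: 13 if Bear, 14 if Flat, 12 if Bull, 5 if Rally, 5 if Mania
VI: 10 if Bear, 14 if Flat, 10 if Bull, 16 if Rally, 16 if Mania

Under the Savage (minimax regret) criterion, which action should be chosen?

Column bests: Bear=14, Flat=14, Bull=16, Rally=16, Mania=16.
I regrets: 6, 0, 12, 3, 7 → max 12
II regrets: 0, 3, 3, 11, 9 → max 11
III regrets: 6, 1, 0, 10, 4 → max 10
IV regrets: 1, 4, 5, 2, 4 → max 5
V regrets: 1, 0, 4, 11, 11 → max 11
VI regrets: 4, 0, 6, 0, 0 → max 6
Smallest max regret = 5 → IV.

IV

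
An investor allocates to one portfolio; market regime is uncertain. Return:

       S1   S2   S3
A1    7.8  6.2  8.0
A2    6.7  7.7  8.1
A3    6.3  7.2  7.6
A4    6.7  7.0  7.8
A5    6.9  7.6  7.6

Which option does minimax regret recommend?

Column bests: S1=7.8, S2=7.7, S3=8.1.
A1 regrets: 0.0, 1.5, 0.1 → max 1.5
A2 regrets: 1.1, 0.0, 0.0 → max 1.1
A3 regrets: 1.5, 0.5, 0.5 → max 1.5
A4 regrets: 1.1, 0.7, 0.3 → max 1.1
A5 regrets: 0.9, 0.1, 0.5 → max 0.9
Smallest max regret = 0.9 → A5.

A5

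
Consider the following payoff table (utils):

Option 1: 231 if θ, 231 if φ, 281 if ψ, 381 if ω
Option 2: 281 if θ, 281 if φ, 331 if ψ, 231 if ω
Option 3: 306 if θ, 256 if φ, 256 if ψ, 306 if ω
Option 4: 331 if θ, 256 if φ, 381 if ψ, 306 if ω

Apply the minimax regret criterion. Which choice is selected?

Option 4

Column bests: θ=331, φ=281, ψ=381, ω=381.
Option 1 regrets: 100, 50, 100, 0 → max 100
Option 2 regrets: 50, 0, 50, 150 → max 150
Option 3 regrets: 25, 25, 125, 75 → max 125
Option 4 regrets: 0, 25, 0, 75 → max 75
Smallest max regret = 75 → Option 4.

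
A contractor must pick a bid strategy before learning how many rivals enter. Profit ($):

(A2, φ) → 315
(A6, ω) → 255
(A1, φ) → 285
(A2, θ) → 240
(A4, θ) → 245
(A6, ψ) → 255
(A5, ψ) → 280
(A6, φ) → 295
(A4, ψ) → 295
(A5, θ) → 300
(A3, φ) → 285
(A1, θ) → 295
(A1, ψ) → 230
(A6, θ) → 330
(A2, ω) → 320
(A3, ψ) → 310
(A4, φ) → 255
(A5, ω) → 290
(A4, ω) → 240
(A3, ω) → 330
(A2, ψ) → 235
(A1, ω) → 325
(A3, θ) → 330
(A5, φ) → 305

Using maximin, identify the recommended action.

Row minima: A1=230, A2=235, A3=285, A4=240, A5=280, A6=255
Best worst-case = 285 → A3.

A3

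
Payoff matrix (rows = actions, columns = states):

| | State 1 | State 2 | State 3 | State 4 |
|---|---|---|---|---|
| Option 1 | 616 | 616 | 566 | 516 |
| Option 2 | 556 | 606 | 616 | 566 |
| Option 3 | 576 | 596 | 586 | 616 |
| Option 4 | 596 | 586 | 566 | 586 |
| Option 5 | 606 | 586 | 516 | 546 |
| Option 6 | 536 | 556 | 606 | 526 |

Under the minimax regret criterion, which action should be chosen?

Column bests: State 1=616, State 2=616, State 3=616, State 4=616.
Option 1 regrets: 0, 0, 50, 100 → max 100
Option 2 regrets: 60, 10, 0, 50 → max 60
Option 3 regrets: 40, 20, 30, 0 → max 40
Option 4 regrets: 20, 30, 50, 30 → max 50
Option 5 regrets: 10, 30, 100, 70 → max 100
Option 6 regrets: 80, 60, 10, 90 → max 90
Smallest max regret = 40 → Option 3.

Option 3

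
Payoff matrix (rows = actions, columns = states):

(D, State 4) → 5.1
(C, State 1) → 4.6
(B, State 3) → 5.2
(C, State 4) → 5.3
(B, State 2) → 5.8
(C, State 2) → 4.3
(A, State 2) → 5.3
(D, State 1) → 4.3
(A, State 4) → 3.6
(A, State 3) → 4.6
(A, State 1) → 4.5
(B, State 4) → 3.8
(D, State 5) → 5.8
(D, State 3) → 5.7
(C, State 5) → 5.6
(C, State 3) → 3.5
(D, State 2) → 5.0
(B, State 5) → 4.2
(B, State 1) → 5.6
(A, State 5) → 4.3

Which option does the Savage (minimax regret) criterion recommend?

Column bests: State 1=5.6, State 2=5.8, State 3=5.7, State 4=5.3, State 5=5.8.
A regrets: 1.1, 0.5, 1.1, 1.7, 1.5 → max 1.7
B regrets: 0.0, 0.0, 0.5, 1.5, 1.6 → max 1.6
C regrets: 1.0, 1.5, 2.2, 0.0, 0.2 → max 2.2
D regrets: 1.3, 0.8, 0.0, 0.2, 0.0 → max 1.3
Smallest max regret = 1.3 → D.

D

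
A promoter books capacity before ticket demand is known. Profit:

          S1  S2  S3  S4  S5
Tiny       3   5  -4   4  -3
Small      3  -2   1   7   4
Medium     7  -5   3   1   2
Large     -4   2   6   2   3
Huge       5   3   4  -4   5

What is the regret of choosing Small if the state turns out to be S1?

Best payoff under S1 is 7.
Regret = 7 − 3 = 4.

4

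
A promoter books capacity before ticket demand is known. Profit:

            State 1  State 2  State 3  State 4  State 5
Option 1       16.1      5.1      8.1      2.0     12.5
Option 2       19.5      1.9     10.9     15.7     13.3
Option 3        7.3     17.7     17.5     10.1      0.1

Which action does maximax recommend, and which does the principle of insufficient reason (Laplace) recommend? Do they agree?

Row maxima: Option 1=16.1, Option 2=19.5, Option 3=17.7
Best best-case = 19.5 → Option 2.
Row averages: Option 1=8.76, Option 2=12.26, Option 3=10.54
Highest average = 12.26 → Option 2.

maximax → Option 2; laplace → Option 2 (agree)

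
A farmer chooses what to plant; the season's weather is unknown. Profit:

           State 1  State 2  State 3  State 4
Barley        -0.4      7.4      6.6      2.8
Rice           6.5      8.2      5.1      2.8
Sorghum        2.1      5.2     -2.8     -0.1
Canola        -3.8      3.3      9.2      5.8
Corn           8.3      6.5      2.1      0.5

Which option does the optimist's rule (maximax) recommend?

Row maxima: Barley=7.4, Rice=8.2, Sorghum=5.2, Canola=9.2, Corn=8.3
Best best-case = 9.2 → Canola.

Canola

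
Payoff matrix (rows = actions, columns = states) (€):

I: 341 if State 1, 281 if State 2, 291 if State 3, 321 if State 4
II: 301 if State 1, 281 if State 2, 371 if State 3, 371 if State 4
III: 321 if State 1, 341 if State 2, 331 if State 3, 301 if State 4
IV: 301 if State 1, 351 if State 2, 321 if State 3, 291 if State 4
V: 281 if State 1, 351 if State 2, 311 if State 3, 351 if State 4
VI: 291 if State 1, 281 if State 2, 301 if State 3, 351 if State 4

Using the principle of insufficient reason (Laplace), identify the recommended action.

II

Row averages: I=308.5, II=331, III=323.5, IV=316, V=323.5, VI=306
Highest average = 331 → II.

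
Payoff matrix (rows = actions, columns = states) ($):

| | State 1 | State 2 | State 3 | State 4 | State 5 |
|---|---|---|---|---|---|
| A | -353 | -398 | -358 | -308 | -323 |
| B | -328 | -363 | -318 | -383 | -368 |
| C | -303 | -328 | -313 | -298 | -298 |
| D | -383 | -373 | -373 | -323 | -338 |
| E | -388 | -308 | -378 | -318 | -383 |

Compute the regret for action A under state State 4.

10

Best payoff under State 4 is -298.
Regret = -298 − (-308) = 10.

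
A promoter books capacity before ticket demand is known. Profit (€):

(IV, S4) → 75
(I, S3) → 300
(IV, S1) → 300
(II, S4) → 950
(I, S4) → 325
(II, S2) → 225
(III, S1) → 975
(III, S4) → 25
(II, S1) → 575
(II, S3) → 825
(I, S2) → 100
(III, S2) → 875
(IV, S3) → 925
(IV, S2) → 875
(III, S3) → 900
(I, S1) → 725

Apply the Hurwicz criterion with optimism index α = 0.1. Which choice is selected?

II

I: 0.1·725 + 0.9·100 = 162.5
II: 0.1·950 + 0.9·225 = 297.5
III: 0.1·975 + 0.9·25 = 120
IV: 0.1·925 + 0.9·75 = 160
Highest Hurwicz score = 297.5 → II.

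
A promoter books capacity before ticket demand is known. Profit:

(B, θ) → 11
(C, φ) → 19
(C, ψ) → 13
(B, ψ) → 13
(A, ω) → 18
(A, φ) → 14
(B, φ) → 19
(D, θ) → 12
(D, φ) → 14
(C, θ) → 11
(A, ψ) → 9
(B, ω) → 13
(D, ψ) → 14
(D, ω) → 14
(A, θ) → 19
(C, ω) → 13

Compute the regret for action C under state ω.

Best payoff under ω is 18.
Regret = 18 − 13 = 5.

5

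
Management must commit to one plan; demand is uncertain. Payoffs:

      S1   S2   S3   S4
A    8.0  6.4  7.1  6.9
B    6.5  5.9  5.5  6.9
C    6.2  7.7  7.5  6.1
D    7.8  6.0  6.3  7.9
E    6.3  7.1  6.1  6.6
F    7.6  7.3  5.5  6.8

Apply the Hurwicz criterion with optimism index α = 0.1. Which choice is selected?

A

A: 0.1·8.0 + 0.9·6.4 = 6.56
B: 0.1·6.9 + 0.9·5.5 = 5.64
C: 0.1·7.7 + 0.9·6.1 = 6.26
D: 0.1·7.9 + 0.9·6.0 = 6.19
E: 0.1·7.1 + 0.9·6.1 = 6.2
F: 0.1·7.6 + 0.9·5.5 = 5.71
Highest Hurwicz score = 6.56 → A.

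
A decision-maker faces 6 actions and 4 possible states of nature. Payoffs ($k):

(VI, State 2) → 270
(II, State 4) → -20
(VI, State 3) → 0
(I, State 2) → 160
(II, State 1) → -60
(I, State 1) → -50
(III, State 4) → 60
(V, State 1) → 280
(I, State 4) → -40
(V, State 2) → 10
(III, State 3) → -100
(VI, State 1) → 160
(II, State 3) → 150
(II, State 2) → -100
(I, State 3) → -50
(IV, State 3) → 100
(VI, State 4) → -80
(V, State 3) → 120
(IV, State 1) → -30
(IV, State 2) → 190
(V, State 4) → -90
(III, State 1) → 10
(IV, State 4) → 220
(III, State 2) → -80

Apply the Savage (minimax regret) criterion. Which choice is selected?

VI

Column bests: State 1=280, State 2=270, State 3=150, State 4=220.
I regrets: 330, 110, 200, 260 → max 330
II regrets: 340, 370, 0, 240 → max 370
III regrets: 270, 350, 250, 160 → max 350
IV regrets: 310, 80, 50, 0 → max 310
V regrets: 0, 260, 30, 310 → max 310
VI regrets: 120, 0, 150, 300 → max 300
Smallest max regret = 300 → VI.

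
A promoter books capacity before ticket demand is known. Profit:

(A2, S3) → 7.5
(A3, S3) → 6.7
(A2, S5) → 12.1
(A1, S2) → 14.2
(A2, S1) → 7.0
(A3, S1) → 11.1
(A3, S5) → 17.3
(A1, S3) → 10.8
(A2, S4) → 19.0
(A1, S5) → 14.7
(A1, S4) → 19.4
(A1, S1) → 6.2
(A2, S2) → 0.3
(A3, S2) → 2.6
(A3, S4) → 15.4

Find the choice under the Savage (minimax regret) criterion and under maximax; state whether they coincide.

Column bests: S1=11.1, S2=14.2, S3=10.8, S4=19.4, S5=17.3.
A1 regrets: 4.9, 0.0, 0.0, 0.0, 2.6 → max 4.9
A2 regrets: 4.1, 13.9, 3.3, 0.4, 5.2 → max 13.9
A3 regrets: 0.0, 11.6, 4.1, 4.0, 0.0 → max 11.6
Smallest max regret = 4.9 → A1.
Row maxima: A1=19.4, A2=19.0, A3=17.3
Best best-case = 19.4 → A1.

minimax regret → A1; maximax → A1 (agree)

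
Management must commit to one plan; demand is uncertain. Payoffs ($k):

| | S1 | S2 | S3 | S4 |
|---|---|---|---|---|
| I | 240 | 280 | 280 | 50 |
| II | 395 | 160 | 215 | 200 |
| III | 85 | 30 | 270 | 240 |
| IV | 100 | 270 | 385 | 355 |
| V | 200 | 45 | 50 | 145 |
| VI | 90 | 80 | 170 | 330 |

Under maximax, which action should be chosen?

Row maxima: I=280, II=395, III=270, IV=385, V=200, VI=330
Best best-case = 395 → II.

II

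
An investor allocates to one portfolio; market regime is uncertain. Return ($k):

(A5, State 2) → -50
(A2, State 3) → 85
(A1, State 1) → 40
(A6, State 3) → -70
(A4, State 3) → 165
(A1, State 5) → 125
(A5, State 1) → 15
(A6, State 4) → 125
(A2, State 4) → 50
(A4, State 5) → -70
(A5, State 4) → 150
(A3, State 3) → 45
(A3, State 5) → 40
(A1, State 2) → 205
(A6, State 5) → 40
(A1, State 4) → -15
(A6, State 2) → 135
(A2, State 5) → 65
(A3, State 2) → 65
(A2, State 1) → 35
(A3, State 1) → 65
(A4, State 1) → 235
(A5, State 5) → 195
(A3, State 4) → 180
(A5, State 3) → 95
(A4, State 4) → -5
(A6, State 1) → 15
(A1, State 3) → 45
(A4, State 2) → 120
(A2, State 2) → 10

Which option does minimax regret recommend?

Column bests: State 1=235, State 2=205, State 3=165, State 4=180, State 5=195.
A1 regrets: 195, 0, 120, 195, 70 → max 195
A2 regrets: 200, 195, 80, 130, 130 → max 200
A3 regrets: 170, 140, 120, 0, 155 → max 170
A4 regrets: 0, 85, 0, 185, 265 → max 265
A5 regrets: 220, 255, 70, 30, 0 → max 255
A6 regrets: 220, 70, 235, 55, 155 → max 235
Smallest max regret = 170 → A3.

A3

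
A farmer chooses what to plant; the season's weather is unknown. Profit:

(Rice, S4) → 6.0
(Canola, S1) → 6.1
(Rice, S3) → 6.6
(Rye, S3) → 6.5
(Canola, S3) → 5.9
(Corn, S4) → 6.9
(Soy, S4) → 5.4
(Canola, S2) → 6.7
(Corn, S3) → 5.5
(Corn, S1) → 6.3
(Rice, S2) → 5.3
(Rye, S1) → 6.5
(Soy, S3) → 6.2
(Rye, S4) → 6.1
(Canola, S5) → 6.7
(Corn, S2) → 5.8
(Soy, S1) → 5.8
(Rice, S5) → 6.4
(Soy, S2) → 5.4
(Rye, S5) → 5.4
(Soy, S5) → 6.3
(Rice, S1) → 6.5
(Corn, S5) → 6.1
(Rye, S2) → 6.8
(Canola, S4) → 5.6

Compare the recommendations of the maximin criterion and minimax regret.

maximin → Canola; minimax regret → Corn (disagree)

Row minima: Rice=5.3, Soy=5.4, Canola=5.6, Corn=5.5, Rye=5.4
Best worst-case = 5.6 → Canola.
Column bests: S1=6.5, S2=6.8, S3=6.6, S4=6.9, S5=6.7.
Rice regrets: 0.0, 1.5, 0.0, 0.9, 0.3 → max 1.5
Soy regrets: 0.7, 1.4, 0.4, 1.5, 0.4 → max 1.5
Canola regrets: 0.4, 0.1, 0.7, 1.3, 0.0 → max 1.3
Corn regrets: 0.2, 1.0, 1.1, 0.0, 0.6 → max 1.1
Rye regrets: 0.0, 0.0, 0.1, 0.8, 1.3 → max 1.3
Smallest max regret = 1.1 → Corn.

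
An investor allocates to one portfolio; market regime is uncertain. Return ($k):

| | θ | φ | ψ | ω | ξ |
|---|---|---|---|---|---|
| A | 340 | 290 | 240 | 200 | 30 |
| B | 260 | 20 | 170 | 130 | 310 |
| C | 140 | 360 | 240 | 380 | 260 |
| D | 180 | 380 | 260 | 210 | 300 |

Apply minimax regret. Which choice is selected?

Column bests: θ=340, φ=380, ψ=260, ω=380, ξ=310.
A regrets: 0, 90, 20, 180, 280 → max 280
B regrets: 80, 360, 90, 250, 0 → max 360
C regrets: 200, 20, 20, 0, 50 → max 200
D regrets: 160, 0, 0, 170, 10 → max 170
Smallest max regret = 170 → D.

D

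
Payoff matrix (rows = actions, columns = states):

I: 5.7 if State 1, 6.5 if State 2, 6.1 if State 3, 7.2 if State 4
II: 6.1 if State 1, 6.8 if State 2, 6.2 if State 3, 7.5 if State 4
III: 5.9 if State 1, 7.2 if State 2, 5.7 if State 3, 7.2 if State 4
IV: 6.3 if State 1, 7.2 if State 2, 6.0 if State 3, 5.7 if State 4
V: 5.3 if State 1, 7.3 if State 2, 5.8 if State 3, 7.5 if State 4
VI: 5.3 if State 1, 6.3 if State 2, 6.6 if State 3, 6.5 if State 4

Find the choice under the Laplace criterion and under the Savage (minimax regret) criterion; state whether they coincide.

laplace → II; minimax regret → II (agree)

Row averages: I=6.375, II=6.65, III=6.5, IV=6.3, V=6.475, VI=6.175
Highest average = 6.65 → II.
Column bests: State 1=6.3, State 2=7.3, State 3=6.6, State 4=7.5.
I regrets: 0.6, 0.8, 0.5, 0.3 → max 0.8
II regrets: 0.2, 0.5, 0.4, 0.0 → max 0.5
III regrets: 0.4, 0.1, 0.9, 0.3 → max 0.9
IV regrets: 0.0, 0.1, 0.6, 1.8 → max 1.8
V regrets: 1.0, 0.0, 0.8, 0.0 → max 1.0
VI regrets: 1.0, 1.0, 0.0, 1.0 → max 1.0
Smallest max regret = 0.5 → II.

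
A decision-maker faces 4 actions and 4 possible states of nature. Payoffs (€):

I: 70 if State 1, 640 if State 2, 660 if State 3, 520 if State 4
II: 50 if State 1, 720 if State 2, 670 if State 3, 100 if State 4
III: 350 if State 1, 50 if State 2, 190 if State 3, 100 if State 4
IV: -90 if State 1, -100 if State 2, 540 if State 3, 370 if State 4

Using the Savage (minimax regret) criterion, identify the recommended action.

I

Column bests: State 1=350, State 2=720, State 3=670, State 4=520.
I regrets: 280, 80, 10, 0 → max 280
II regrets: 300, 0, 0, 420 → max 420
III regrets: 0, 670, 480, 420 → max 670
IV regrets: 440, 820, 130, 150 → max 820
Smallest max regret = 280 → I.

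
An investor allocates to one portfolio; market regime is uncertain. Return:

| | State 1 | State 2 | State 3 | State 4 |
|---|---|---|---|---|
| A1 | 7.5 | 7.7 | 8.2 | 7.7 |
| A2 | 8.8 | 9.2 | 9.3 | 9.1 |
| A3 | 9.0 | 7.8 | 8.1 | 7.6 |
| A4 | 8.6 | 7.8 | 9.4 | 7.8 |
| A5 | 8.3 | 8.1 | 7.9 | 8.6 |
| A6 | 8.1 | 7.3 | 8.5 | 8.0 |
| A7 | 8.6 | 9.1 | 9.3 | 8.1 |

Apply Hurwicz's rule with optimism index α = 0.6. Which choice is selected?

A1: 0.6·8.2 + 0.4·7.5 = 7.92
A2: 0.6·9.3 + 0.4·8.8 = 9.1
A3: 0.6·9.0 + 0.4·7.6 = 8.44
A4: 0.6·9.4 + 0.4·7.8 = 8.76
A5: 0.6·8.6 + 0.4·7.9 = 8.32
A6: 0.6·8.5 + 0.4·7.3 = 8.02
A7: 0.6·9.3 + 0.4·8.1 = 8.82
Highest Hurwicz score = 9.1 → A2.

A2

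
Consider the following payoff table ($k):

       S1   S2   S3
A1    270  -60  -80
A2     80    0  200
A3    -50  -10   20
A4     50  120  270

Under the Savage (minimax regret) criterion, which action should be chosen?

Column bests: S1=270, S2=120, S3=270.
A1 regrets: 0, 180, 350 → max 350
A2 regrets: 190, 120, 70 → max 190
A3 regrets: 320, 130, 250 → max 320
A4 regrets: 220, 0, 0 → max 220
Smallest max regret = 190 → A2.

A2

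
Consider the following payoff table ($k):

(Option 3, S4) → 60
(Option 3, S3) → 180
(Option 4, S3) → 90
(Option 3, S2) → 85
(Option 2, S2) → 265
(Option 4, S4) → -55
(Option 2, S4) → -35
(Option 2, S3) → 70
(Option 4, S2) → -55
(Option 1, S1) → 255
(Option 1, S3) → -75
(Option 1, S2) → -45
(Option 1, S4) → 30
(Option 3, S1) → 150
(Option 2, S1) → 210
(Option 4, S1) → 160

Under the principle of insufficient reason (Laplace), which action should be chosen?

Option 2

Row averages: Option 1=41.25, Option 2=127.5, Option 3=118.75, Option 4=35
Highest average = 127.5 → Option 2.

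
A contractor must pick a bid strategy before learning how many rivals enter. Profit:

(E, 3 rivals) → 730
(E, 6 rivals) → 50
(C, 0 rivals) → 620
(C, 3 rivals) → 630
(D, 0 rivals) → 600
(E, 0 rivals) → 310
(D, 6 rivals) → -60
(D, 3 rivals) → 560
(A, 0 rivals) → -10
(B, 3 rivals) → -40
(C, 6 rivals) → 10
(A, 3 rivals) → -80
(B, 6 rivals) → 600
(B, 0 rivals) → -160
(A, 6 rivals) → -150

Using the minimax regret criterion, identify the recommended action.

Column bests: 0 rivals=620, 3 rivals=730, 6 rivals=600.
A regrets: 630, 810, 750 → max 810
B regrets: 780, 770, 0 → max 780
C regrets: 0, 100, 590 → max 590
D regrets: 20, 170, 660 → max 660
E regrets: 310, 0, 550 → max 550
Smallest max regret = 550 → E.

E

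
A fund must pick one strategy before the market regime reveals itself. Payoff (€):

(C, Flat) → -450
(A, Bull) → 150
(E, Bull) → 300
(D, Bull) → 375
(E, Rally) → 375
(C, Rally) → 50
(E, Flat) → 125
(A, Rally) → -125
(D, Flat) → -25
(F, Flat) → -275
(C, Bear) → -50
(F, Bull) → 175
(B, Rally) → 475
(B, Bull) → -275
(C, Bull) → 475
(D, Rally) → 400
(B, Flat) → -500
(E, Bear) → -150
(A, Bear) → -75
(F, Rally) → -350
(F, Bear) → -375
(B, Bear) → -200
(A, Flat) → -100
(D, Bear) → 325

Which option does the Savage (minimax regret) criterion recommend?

Column bests: Bear=325, Flat=125, Bull=475, Rally=475.
A regrets: 400, 225, 325, 600 → max 600
B regrets: 525, 625, 750, 0 → max 750
C regrets: 375, 575, 0, 425 → max 575
D regrets: 0, 150, 100, 75 → max 150
E regrets: 475, 0, 175, 100 → max 475
F regrets: 700, 400, 300, 825 → max 825
Smallest max regret = 150 → D.

D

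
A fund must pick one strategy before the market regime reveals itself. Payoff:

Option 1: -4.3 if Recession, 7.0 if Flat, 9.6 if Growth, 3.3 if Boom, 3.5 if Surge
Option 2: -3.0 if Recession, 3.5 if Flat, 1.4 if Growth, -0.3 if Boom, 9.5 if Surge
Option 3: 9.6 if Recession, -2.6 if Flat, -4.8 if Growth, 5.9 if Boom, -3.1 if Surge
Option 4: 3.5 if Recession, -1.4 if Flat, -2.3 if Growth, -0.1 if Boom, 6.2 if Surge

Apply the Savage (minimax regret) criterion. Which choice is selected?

Option 4

Column bests: Recession=9.6, Flat=7.0, Growth=9.6, Boom=5.9, Surge=9.5.
Option 1 regrets: 13.9, 0.0, 0.0, 2.6, 6.0 → max 13.9
Option 2 regrets: 12.6, 3.5, 8.2, 6.2, 0.0 → max 12.6
Option 3 regrets: 0.0, 9.6, 14.4, 0.0, 12.6 → max 14.4
Option 4 regrets: 6.1, 8.4, 11.9, 6.0, 3.3 → max 11.9
Smallest max regret = 11.9 → Option 4.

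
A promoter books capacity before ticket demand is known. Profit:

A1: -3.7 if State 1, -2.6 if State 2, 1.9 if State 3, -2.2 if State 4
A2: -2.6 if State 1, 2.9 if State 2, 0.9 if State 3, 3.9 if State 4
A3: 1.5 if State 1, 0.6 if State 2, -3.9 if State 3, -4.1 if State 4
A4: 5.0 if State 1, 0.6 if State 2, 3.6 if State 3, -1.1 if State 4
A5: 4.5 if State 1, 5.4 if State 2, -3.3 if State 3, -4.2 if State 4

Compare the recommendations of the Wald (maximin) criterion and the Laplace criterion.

maximin → A4; laplace → A4 (agree)

Row minima: A1=-3.7, A2=-2.6, A3=-4.1, A4=-1.1, A5=-4.2
Best worst-case = -1.1 → A4.
Row averages: A1=-1.65, A2=1.275, A3=-1.475, A4=2.025, A5=0.6
Highest average = 2.025 → A4.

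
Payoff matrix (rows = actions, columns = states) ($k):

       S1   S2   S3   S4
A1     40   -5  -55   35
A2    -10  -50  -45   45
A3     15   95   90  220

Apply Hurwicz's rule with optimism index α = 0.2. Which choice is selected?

A1: 0.2·40 + 0.8·(-55) = -36
A2: 0.2·45 + 0.8·(-50) = -31
A3: 0.2·220 + 0.8·15 = 56
Highest Hurwicz score = 56 → A3.

A3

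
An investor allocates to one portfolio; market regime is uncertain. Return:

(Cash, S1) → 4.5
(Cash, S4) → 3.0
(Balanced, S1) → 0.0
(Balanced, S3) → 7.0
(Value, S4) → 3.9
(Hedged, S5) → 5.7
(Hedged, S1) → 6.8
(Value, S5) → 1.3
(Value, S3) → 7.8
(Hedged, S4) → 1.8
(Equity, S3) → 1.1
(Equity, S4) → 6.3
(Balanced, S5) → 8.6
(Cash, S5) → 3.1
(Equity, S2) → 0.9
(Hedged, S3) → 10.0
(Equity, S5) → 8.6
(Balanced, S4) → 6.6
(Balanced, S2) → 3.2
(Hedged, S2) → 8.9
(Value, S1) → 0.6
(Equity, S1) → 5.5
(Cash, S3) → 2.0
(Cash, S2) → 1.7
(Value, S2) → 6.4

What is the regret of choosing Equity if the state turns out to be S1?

1.3

Best payoff under S1 is 6.8.
Regret = 6.8 − 5.5 = 1.3.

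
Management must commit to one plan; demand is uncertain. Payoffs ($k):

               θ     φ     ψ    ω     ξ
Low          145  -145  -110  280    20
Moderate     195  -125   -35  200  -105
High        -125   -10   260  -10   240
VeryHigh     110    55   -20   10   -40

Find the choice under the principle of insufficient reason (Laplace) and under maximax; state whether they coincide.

Row averages: Low=38, Moderate=26, High=71, VeryHigh=23
Highest average = 71 → High.
Row maxima: Low=280, Moderate=200, High=260, VeryHigh=110
Best best-case = 280 → Low.

laplace → High; maximax → Low (disagree)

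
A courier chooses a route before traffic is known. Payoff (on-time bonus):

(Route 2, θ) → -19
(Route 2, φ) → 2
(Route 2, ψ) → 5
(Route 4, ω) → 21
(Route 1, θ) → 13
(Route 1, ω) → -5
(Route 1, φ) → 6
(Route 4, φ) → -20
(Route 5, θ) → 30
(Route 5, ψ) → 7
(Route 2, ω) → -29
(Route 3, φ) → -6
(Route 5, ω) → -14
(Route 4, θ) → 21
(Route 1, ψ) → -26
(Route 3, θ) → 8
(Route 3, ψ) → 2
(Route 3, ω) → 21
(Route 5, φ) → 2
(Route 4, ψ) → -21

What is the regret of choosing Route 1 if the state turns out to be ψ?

33

Best payoff under ψ is 7.
Regret = 7 − (-26) = 33.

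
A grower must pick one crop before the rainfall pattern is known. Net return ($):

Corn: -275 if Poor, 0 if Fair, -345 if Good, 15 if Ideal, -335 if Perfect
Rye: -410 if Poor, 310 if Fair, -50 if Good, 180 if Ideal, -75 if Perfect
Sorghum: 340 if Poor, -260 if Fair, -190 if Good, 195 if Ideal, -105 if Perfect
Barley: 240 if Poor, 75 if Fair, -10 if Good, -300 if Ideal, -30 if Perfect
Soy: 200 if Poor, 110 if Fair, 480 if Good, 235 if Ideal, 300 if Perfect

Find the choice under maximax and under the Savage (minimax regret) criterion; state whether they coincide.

Row maxima: Corn=15, Rye=310, Sorghum=340, Barley=240, Soy=480
Best best-case = 480 → Soy.
Column bests: Poor=340, Fair=310, Good=480, Ideal=235, Perfect=300.
Corn regrets: 615, 310, 825, 220, 635 → max 825
Rye regrets: 750, 0, 530, 55, 375 → max 750
Sorghum regrets: 0, 570, 670, 40, 405 → max 670
Barley regrets: 100, 235, 490, 535, 330 → max 535
Soy regrets: 140, 200, 0, 0, 0 → max 200
Smallest max regret = 200 → Soy.

maximax → Soy; minimax regret → Soy (agree)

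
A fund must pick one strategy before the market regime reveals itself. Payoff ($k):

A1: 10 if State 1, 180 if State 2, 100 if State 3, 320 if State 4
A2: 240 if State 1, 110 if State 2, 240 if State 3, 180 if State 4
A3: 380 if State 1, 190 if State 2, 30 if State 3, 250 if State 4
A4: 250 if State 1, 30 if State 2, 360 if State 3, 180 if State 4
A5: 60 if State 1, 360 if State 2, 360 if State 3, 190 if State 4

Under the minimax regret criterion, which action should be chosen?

Column bests: State 1=380, State 2=360, State 3=360, State 4=320.
A1 regrets: 370, 180, 260, 0 → max 370
A2 regrets: 140, 250, 120, 140 → max 250
A3 regrets: 0, 170, 330, 70 → max 330
A4 regrets: 130, 330, 0, 140 → max 330
A5 regrets: 320, 0, 0, 130 → max 320
Smallest max regret = 250 → A2.

A2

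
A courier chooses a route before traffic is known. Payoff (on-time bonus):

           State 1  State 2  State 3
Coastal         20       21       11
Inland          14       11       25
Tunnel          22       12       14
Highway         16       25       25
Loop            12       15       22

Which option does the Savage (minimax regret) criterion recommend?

Highway

Column bests: State 1=22, State 2=25, State 3=25.
Coastal regrets: 2, 4, 14 → max 14
Inland regrets: 8, 14, 0 → max 14
Tunnel regrets: 0, 13, 11 → max 13
Highway regrets: 6, 0, 0 → max 6
Loop regrets: 10, 10, 3 → max 10
Smallest max regret = 6 → Highway.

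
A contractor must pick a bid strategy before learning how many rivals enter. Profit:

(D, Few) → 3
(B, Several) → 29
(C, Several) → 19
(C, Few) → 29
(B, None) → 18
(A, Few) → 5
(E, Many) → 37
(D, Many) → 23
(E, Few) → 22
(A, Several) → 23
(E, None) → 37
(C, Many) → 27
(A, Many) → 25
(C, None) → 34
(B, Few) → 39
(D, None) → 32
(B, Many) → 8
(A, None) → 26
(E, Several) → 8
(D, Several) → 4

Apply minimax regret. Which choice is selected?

Column bests: None=37, Few=39, Several=29, Many=37.
A regrets: 11, 34, 6, 12 → max 34
B regrets: 19, 0, 0, 29 → max 29
C regrets: 3, 10, 10, 10 → max 10
D regrets: 5, 36, 25, 14 → max 36
E regrets: 0, 17, 21, 0 → max 21
Smallest max regret = 10 → C.

C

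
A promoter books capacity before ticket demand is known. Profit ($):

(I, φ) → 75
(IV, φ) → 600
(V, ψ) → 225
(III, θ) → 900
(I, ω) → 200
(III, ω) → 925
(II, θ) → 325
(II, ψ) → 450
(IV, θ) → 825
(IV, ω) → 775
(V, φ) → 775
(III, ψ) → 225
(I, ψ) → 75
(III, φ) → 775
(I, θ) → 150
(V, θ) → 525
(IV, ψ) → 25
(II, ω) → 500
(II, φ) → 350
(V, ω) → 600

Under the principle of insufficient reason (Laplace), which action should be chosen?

Row averages: I=125, II=406.25, III=706.25, IV=556.25, V=531.25
Highest average = 706.25 → III.

III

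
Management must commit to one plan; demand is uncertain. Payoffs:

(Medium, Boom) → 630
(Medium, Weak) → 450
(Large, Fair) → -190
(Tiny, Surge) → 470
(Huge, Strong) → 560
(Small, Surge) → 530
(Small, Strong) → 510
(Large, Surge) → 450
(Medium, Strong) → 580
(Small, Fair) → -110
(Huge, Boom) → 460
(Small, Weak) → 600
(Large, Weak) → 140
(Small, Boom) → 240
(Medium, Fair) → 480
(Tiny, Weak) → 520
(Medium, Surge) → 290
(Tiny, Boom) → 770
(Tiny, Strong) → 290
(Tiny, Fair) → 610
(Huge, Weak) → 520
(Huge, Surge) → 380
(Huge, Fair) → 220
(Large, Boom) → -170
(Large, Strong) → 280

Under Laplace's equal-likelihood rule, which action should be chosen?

Tiny

Row averages: Tiny=532, Small=354, Medium=486, Large=102, Huge=428
Highest average = 532 → Tiny.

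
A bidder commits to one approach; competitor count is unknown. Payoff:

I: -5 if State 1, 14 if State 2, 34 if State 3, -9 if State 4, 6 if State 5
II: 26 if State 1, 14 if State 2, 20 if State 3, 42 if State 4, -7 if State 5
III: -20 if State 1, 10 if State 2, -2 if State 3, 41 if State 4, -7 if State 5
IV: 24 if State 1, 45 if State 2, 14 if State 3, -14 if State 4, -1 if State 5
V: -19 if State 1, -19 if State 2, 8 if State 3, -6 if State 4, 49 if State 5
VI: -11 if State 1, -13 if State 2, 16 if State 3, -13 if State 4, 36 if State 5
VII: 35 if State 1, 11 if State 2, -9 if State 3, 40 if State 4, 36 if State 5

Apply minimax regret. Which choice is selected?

Column bests: State 1=35, State 2=45, State 3=34, State 4=42, State 5=49.
I regrets: 40, 31, 0, 51, 43 → max 51
II regrets: 9, 31, 14, 0, 56 → max 56
III regrets: 55, 35, 36, 1, 56 → max 56
IV regrets: 11, 0, 20, 56, 50 → max 56
V regrets: 54, 64, 26, 48, 0 → max 64
VI regrets: 46, 58, 18, 55, 13 → max 58
VII regrets: 0, 34, 43, 2, 13 → max 43
Smallest max regret = 43 → VII.

VII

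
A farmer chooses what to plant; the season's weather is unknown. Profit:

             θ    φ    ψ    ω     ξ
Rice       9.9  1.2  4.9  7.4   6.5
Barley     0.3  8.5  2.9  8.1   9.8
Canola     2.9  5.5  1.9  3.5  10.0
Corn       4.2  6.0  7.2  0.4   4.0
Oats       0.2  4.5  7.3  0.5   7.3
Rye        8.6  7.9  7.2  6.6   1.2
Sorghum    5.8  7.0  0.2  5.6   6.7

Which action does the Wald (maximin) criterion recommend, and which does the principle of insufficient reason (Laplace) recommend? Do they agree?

maximin → Canola; laplace → Rye (disagree)

Row minima: Rice=1.2, Barley=0.3, Canola=1.9, Corn=0.4, Oats=0.2, Rye=1.2, Sorghum=0.2
Best worst-case = 1.9 → Canola.
Row averages: Rice=5.98, Barley=5.92, Canola=4.76, Corn=4.36, Oats=3.96, Rye=6.3, Sorghum=5.06
Highest average = 6.3 → Rye.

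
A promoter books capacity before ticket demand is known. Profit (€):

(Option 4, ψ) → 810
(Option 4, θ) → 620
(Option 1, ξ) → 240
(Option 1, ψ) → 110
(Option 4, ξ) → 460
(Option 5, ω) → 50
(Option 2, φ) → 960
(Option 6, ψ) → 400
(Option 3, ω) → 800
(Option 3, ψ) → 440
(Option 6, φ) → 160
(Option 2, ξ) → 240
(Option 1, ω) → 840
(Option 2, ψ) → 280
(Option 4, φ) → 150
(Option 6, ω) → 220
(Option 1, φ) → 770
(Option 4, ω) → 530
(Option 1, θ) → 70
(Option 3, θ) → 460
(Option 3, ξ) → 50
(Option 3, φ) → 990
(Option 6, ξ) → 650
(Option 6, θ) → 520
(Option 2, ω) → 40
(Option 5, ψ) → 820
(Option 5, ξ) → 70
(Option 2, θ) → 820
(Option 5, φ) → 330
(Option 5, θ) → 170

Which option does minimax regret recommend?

Option 3

Column bests: θ=820, φ=990, ψ=820, ω=840, ξ=650.
Option 1 regrets: 750, 220, 710, 0, 410 → max 750
Option 2 regrets: 0, 30, 540, 800, 410 → max 800
Option 3 regrets: 360, 0, 380, 40, 600 → max 600
Option 4 regrets: 200, 840, 10, 310, 190 → max 840
Option 5 regrets: 650, 660, 0, 790, 580 → max 790
Option 6 regrets: 300, 830, 420, 620, 0 → max 830
Smallest max regret = 600 → Option 3.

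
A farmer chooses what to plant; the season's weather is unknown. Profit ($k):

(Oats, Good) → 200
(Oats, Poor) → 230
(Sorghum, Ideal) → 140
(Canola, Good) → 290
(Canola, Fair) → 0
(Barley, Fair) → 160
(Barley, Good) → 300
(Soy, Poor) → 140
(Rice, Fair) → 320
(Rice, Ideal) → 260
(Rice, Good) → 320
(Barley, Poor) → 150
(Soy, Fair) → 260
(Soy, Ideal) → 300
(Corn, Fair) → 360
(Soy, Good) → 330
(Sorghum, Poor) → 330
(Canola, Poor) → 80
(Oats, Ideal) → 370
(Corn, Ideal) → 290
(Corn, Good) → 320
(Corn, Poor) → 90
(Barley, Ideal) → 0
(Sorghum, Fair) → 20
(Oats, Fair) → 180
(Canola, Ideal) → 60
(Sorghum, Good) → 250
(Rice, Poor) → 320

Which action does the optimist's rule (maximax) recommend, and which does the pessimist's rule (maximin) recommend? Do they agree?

Row maxima: Sorghum=330, Soy=330, Corn=360, Rice=320, Oats=370, Barley=300, Canola=290
Best best-case = 370 → Oats.
Row minima: Sorghum=20, Soy=140, Corn=90, Rice=260, Oats=180, Barley=0, Canola=0
Best worst-case = 260 → Rice.

maximax → Oats; maximin → Rice (disagree)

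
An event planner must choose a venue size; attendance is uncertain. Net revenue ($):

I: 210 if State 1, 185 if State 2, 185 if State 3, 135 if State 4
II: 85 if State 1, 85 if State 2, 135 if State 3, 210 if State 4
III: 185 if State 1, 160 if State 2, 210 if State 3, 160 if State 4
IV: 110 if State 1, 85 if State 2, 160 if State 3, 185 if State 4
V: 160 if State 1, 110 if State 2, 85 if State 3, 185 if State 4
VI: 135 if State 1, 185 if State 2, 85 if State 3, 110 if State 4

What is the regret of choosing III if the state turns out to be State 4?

Best payoff under State 4 is 210.
Regret = 210 − 160 = 50.

50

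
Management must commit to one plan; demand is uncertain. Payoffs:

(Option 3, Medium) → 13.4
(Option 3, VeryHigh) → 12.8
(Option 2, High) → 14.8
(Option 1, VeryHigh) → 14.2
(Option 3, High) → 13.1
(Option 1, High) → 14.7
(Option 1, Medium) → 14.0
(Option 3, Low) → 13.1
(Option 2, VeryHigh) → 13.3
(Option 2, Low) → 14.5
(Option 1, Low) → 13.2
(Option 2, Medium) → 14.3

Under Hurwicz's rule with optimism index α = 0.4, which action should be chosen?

Option 1: 0.4·14.7 + 0.6·13.2 = 13.8
Option 2: 0.4·14.8 + 0.6·13.3 = 13.9
Option 3: 0.4·13.4 + 0.6·12.8 = 13.04
Highest Hurwicz score = 13.9 → Option 2.

Option 2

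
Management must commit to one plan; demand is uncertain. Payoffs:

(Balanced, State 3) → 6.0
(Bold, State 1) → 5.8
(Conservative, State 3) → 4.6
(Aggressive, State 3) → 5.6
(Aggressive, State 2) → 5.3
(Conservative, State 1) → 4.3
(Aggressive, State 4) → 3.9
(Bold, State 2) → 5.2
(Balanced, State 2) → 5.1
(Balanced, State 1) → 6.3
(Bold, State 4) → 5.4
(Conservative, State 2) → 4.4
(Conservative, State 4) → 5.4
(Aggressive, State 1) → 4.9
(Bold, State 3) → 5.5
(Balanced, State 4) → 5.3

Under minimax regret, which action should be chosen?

Balanced

Column bests: State 1=6.3, State 2=5.3, State 3=6.0, State 4=5.4.
Conservative regrets: 2.0, 0.9, 1.4, 0.0 → max 2.0
Balanced regrets: 0.0, 0.2, 0.0, 0.1 → max 0.2
Aggressive regrets: 1.4, 0.0, 0.4, 1.5 → max 1.5
Bold regrets: 0.5, 0.1, 0.5, 0.0 → max 0.5
Smallest max regret = 0.2 → Balanced.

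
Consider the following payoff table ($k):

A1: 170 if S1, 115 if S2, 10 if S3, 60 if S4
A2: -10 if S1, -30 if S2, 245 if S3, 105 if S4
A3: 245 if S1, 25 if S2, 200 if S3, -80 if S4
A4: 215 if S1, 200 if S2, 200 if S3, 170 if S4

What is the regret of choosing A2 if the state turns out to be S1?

255

Best payoff under S1 is 245.
Regret = 245 − (-10) = 255.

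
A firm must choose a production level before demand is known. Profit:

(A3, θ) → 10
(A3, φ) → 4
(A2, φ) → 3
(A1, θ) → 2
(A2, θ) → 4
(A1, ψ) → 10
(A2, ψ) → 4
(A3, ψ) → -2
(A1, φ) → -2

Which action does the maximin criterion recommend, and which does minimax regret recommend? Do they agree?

Row minima: A1=-2, A2=3, A3=-2
Best worst-case = 3 → A2.
Column bests: θ=10, φ=4, ψ=10.
A1 regrets: 8, 6, 0 → max 8
A2 regrets: 6, 1, 6 → max 6
A3 regrets: 0, 0, 12 → max 12
Smallest max regret = 6 → A2.

maximin → A2; minimax regret → A2 (agree)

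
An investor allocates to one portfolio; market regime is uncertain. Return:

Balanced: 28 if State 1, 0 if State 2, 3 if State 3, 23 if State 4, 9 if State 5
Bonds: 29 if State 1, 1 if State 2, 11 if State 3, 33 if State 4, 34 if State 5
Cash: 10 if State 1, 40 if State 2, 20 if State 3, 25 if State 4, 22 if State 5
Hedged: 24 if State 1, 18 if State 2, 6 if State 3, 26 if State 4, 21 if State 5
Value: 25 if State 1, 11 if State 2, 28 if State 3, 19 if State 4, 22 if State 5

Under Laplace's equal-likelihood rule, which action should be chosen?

Row averages: Balanced=12.6, Bonds=21.6, Cash=23.4, Hedged=19, Value=21
Highest average = 23.4 → Cash.

Cash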